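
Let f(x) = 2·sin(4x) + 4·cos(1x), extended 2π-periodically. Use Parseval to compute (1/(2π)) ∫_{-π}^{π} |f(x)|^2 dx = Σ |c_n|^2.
Σ |c_n|^2 = 10

Expand |f|^2 and use orthogonality of {sin(nx), cos(mx)} on [-π, π]:
  ∫_{-π}^{π} sin(nx)^2 dx = π, ∫ cos(mx)^2 dx = π, and cross terms integrate to 0.
So ∫_{-π}^{π} f(x)^2 dx = 2^2 · π + 4^2 · π = (4 + 16)π.
Divide by 2π: (4 + 16)/2 = 10.
By Parseval, this equals Σ |c_n|^2.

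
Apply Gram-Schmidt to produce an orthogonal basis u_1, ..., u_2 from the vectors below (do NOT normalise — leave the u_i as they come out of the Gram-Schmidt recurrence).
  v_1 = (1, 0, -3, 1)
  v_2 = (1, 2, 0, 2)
Orthogonal basis:
  u_1 = (1, 0, -3, 1)
  u_2 = (8/11, 2, 9/11, 19/11)

Apply the Gram-Schmidt recurrence
  u_1 = v_1
  u_i = v_i − Σ_{j<i} ((v_i · u_j) / (u_j · u_j)) · u_j.

Step by step this gives:
  u_1 = (1, 0, -3, 1)
  u_2 = (8/11, 2, 9/11, 19/11)

Orthogonality check:
  u_2 · u_1 = 0 (should be 0)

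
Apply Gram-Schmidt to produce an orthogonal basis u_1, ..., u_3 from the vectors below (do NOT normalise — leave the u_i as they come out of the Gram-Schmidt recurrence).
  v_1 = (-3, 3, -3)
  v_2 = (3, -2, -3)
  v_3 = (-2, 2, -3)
Orthogonal basis:
  u_1 = (-3, 3, -3)
  u_2 = (7/3, -4/3, -11/3)
  u_3 = (-5/62, -3/31, -1/62)

Apply the Gram-Schmidt recurrence
  u_1 = v_1
  u_i = v_i − Σ_{j<i} ((v_i · u_j) / (u_j · u_j)) · u_j.

Step by step this gives:
  u_1 = (-3, 3, -3)
  u_2 = (7/3, -4/3, -11/3)
  u_3 = (-5/62, -3/31, -1/62)

Orthogonality check:
  u_2 · u_1 = 0 (should be 0)
  u_3 · u_1 = 0 (should be 0)
  u_3 · u_2 = 0 (should be 0)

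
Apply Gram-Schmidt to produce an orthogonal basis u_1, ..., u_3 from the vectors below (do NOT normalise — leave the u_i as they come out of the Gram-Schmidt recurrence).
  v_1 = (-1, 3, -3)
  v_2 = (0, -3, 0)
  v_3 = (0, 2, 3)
Orthogonal basis:
  u_1 = (-1, 3, -3)
  u_2 = (-9/19, -30/19, -27/19)
  u_3 = (-9/10, 0, 3/10)

Apply the Gram-Schmidt recurrence
  u_1 = v_1
  u_i = v_i − Σ_{j<i} ((v_i · u_j) / (u_j · u_j)) · u_j.

Step by step this gives:
  u_1 = (-1, 3, -3)
  u_2 = (-9/19, -30/19, -27/19)
  u_3 = (-9/10, 0, 3/10)

Orthogonality check:
  u_2 · u_1 = 0 (should be 0)
  u_3 · u_1 = 0 (should be 0)
  u_3 · u_2 = 0 (should be 0)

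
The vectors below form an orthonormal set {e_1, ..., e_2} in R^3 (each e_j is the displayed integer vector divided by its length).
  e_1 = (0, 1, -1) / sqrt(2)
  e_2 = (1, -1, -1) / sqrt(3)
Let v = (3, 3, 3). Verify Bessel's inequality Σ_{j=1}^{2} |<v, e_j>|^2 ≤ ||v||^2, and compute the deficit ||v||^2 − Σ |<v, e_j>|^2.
Σ |<v, e_j>|^2 = 3; ||v||^2 = 27; deficit = 24

Write each e_j = u_j / sqrt(<u_j, u_j>) where u_j is the displayed integer vector. Then <v, e_j> = <v, u_j> / sqrt(<u_j, u_j>), so |<v, e_j>|^2 = <v, u_j>^2 / <u_j, u_j>.
Coefficients: <v, e_1> = 0/sqrt(2), <v, e_2> = -3/sqrt(3).
Square and sum: Σ |<v, e_j>|^2 = 3.
Compute ||v||^2 = v·v = 27.
Deficit = 27 − 3 = 24 ≥ 0, confirming Bessel's inequality. (The deficit equals ||v − Σ <v,e_j> e_j||^2, the squared distance from v to span{e_j}.)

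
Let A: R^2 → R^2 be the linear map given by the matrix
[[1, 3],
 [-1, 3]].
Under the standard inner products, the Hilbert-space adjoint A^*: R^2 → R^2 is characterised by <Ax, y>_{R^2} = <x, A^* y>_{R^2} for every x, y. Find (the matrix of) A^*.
A^* = A^T =
[[1, -1],
 [3, 3]]

For real matrices with standard dot products, the defining identity <Ax, y> = <x, A^* y> gives (Ax)^T y = x^T (A^*) y, i.e. x^T A^T y = x^T (A^*) y. Since this holds for all x, y, we must have A^* = A^T. Therefore
A^* =
[[1, -1],
 [3, 3]].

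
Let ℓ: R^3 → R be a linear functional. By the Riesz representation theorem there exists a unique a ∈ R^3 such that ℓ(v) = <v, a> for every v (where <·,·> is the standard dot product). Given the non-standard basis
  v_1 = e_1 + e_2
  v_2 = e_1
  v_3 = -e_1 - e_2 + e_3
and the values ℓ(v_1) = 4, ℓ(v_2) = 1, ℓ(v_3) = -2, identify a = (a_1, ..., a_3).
a = (1, 3, 2)

Write a = (a_1, ..., a_3) in the standard basis. For each basis vector v_i, ℓ(v_i) = <v_i, a> is a linear equation in the a_j's. Collect the n equations into a matrix system V a = ℓ, where row i of V is v_i (expressed in the standard basis). Since V is invertible (lower-triangular with 1s on the diagonal, up to permutation), solve by back-substitution:
  V =
[[1, 1, 0],
 [1, 0, 0],
 [-1, -1, 1]]
  V a = (4, 1, -2)
Solving gives a = (1, 3, 2).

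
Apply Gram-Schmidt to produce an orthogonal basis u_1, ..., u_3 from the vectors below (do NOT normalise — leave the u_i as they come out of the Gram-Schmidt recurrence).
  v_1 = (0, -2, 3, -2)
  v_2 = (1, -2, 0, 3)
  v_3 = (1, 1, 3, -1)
Orthogonal basis:
  u_1 = (0, -2, 3, -2)
  u_2 = (1, -38/17, 6/17, 47/17)
  u_3 = (142/117, 185/117, 58/39, 76/117)

Apply the Gram-Schmidt recurrence
  u_1 = v_1
  u_i = v_i − Σ_{j<i} ((v_i · u_j) / (u_j · u_j)) · u_j.

Step by step this gives:
  u_1 = (0, -2, 3, -2)
  u_2 = (1, -38/17, 6/17, 47/17)
  u_3 = (142/117, 185/117, 58/39, 76/117)

Orthogonality check:
  u_2 · u_1 = 0 (should be 0)
  u_3 · u_1 = 0 (should be 0)
  u_3 · u_2 = 0 (should be 0)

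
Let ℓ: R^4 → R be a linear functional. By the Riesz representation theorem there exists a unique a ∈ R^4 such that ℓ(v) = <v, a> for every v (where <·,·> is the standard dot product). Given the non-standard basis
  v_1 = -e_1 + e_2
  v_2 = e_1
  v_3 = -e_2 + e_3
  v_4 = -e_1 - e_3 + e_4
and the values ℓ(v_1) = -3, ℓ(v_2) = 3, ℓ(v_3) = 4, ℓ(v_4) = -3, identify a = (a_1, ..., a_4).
a = (3, 0, 4, 4)

Write a = (a_1, ..., a_4) in the standard basis. For each basis vector v_i, ℓ(v_i) = <v_i, a> is a linear equation in the a_j's. Collect the n equations into a matrix system V a = ℓ, where row i of V is v_i (expressed in the standard basis). Since V is invertible (lower-triangular with 1s on the diagonal, up to permutation), solve by back-substitution:
  V =
[[-1, 1, 0, 0],
 [1, 0, 0, 0],
 [0, -1, 1, 0],
 [-1, 0, -1, 1]]
  V a = (-3, 3, 4, -3)
Solving gives a = (3, 0, 4, 4).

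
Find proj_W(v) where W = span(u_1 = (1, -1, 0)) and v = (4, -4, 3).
proj_W(v) = (4, -4, 0)

Set up U = [u_1 | ... | u_1] ∈ R^(3×1). The projector onto W = col(U) is P = U (U^T U)^(-1) U^T.
Compute U^T U =
  [2],
and U^T v = (8).
Solve U^T U · c = U^T v for the coefficients: c = (4). The projection is proj_W(v) = U c.
Check: (v - proj_W(v)) · u_1 = 0  (should be 0).
Result: proj_W(v) = (4, -4, 0).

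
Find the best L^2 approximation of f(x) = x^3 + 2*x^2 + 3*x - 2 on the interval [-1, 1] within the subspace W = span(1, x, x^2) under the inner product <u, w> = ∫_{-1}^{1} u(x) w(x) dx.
g(x) = 2*x^2 + 18*x/5 - 2

The best approximation g ∈ W is the orthogonal projection of f onto W. Writing g = a_0 + a_1 x + a_2 x^2, the coefficients solve the normal equations G · a = b where
  G_{ij} = <φ_i, φ_j> and b_i = <f, φ_i>, with φ_0 = 1, φ_1 = x, φ_2 = x^2.
G =
  [2, 0, 2/3]
  [0, 2/3, 0]
  [2/3, 0, 2/5],
b = (-8/3, 12/5, -8/15).
Solving gives a_0 = -2, a_1 = 18/5, a_2 = 2, so
  g(x) = 2*x^2 + 18*x/5 - 2.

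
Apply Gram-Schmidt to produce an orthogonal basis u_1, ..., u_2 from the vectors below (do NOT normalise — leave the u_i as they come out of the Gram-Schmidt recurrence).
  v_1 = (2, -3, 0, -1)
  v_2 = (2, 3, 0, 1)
Orthogonal basis:
  u_1 = (2, -3, 0, -1)
  u_2 = (20/7, 12/7, 0, 4/7)

Apply the Gram-Schmidt recurrence
  u_1 = v_1
  u_i = v_i − Σ_{j<i} ((v_i · u_j) / (u_j · u_j)) · u_j.

Step by step this gives:
  u_1 = (2, -3, 0, -1)
  u_2 = (20/7, 12/7, 0, 4/7)

Orthogonality check:
  u_2 · u_1 = 0 (should be 0)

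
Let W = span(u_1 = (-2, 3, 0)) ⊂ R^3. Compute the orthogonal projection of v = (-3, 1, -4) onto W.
proj_W(v) = (-18/13, 27/13, 0)

Set up U = [u_1 | ... | u_1] ∈ R^(3×1). The projector onto W = col(U) is P = U (U^T U)^(-1) U^T.
Compute U^T U =
  [13],
and U^T v = (9).
Solve U^T U · c = U^T v for the coefficients: c = (9/13). The projection is proj_W(v) = U c.
Check: (v - proj_W(v)) · u_1 = 0  (should be 0).
Result: proj_W(v) = (-18/13, 27/13, 0).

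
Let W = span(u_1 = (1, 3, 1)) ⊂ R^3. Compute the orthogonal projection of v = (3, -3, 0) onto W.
proj_W(v) = (-6/11, -18/11, -6/11)

Set up U = [u_1 | ... | u_1] ∈ R^(3×1). The projector onto W = col(U) is P = U (U^T U)^(-1) U^T.
Compute U^T U =
  [11],
and U^T v = (-6).
Solve U^T U · c = U^T v for the coefficients: c = (-6/11). The projection is proj_W(v) = U c.
Check: (v - proj_W(v)) · u_1 = 0  (should be 0).
Result: proj_W(v) = (-6/11, -18/11, -6/11).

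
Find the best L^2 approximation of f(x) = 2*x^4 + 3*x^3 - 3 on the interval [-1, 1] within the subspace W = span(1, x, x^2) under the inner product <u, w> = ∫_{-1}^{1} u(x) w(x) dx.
g(x) = 12*x^2/7 + 9*x/5 - 111/35

The best approximation g ∈ W is the orthogonal projection of f onto W. Writing g = a_0 + a_1 x + a_2 x^2, the coefficients solve the normal equations G · a = b where
  G_{ij} = <φ_i, φ_j> and b_i = <f, φ_i>, with φ_0 = 1, φ_1 = x, φ_2 = x^2.
G =
  [2, 0, 2/3]
  [0, 2/3, 0]
  [2/3, 0, 2/5],
b = (-26/5, 6/5, -10/7).
Solving gives a_0 = -111/35, a_1 = 9/5, a_2 = 12/7, so
  g(x) = 12*x^2/7 + 9*x/5 - 111/35.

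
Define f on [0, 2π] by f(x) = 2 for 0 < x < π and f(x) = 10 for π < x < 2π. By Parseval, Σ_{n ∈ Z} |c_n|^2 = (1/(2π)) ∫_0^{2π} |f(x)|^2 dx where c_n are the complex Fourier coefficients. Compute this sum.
Σ |c_n|^2 = 52

Parseval equates the L^2 energy of f (normalised by 1/(2π)) with the ℓ^2 sum of its Fourier coefficients: (1/(2π)) ∫_0^{2π} |f|^2 = Σ |c_n|^2.
Compute the left side: (1/(2π)) [∫_0^π 2^2 dx + ∫_π^{2π} 10^2 dx] = (1/(2π)) · (4π + 100π) = (4 + 100)/2 = 52.
So Σ_{n ∈ Z} |c_n|^2 = 52.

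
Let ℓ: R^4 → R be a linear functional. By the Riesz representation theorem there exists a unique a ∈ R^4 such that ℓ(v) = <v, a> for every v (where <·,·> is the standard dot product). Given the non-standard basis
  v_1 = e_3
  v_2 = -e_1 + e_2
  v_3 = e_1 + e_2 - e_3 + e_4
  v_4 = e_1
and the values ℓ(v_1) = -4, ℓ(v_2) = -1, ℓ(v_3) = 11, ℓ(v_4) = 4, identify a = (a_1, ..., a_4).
a = (4, 3, -4, 0)

Write a = (a_1, ..., a_4) in the standard basis. For each basis vector v_i, ℓ(v_i) = <v_i, a> is a linear equation in the a_j's. Collect the n equations into a matrix system V a = ℓ, where row i of V is v_i (expressed in the standard basis). Since V is invertible (lower-triangular with 1s on the diagonal, up to permutation), solve by back-substitution:
  V =
[[0, 0, 1, 0],
 [-1, 1, 0, 0],
 [1, 1, -1, 1],
 [1, 0, 0, 0]]
  V a = (-4, -1, 11, 4)
Solving gives a = (4, 3, -4, 0).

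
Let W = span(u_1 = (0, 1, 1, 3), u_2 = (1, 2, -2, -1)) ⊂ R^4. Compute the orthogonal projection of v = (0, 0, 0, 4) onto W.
proj_W(v) = (-8/101, 92/101, 124/101, 332/101)

Set up U = [u_1 | ... | u_2] ∈ R^(4×2). The projector onto W = col(U) is P = U (U^T U)^(-1) U^T.
Compute U^T U =
  [11, -3]
  [-3, 10],
and U^T v = (12, -4).
Solve U^T U · c = U^T v for the coefficients: c = (108/101, -8/101). The projection is proj_W(v) = U c.
Check: (v - proj_W(v)) · u_1 = 0  (should be 0).
Check: (v - proj_W(v)) · u_2 = 0  (should be 0).
Result: proj_W(v) = (-8/101, 92/101, 124/101, 332/101).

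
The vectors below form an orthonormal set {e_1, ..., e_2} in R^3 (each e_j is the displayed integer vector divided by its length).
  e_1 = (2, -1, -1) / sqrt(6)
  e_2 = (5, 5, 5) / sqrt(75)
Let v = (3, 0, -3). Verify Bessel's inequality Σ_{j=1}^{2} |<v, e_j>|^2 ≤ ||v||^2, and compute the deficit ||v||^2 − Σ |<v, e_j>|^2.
Σ |<v, e_j>|^2 = 27/2; ||v||^2 = 18; deficit = 9/2

Write each e_j = u_j / sqrt(<u_j, u_j>) where u_j is the displayed integer vector. Then <v, e_j> = <v, u_j> / sqrt(<u_j, u_j>), so |<v, e_j>|^2 = <v, u_j>^2 / <u_j, u_j>.
Coefficients: <v, e_1> = 9/sqrt(6), <v, e_2> = 0/sqrt(75).
Square and sum: Σ |<v, e_j>|^2 = 27/2.
Compute ||v||^2 = v·v = 18.
Deficit = 18 − 27/2 = 9/2 ≥ 0, confirming Bessel's inequality. (The deficit equals ||v − Σ <v,e_j> e_j||^2, the squared distance from v to span{e_j}.)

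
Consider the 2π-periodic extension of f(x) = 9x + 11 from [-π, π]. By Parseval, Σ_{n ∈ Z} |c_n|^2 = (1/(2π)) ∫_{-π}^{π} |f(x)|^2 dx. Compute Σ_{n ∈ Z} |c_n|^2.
Σ |c_n|^2 = 27π^2 + 121

Expand and integrate term by term over [-π, π]:
  ∫ (9x)^2 dx = 81·(2π^3/3); ∫ 2·9·(11)·x dx = 0 (odd integrand); ∫ 11^2 dx = 121·2π.
So (1/(2π)) ∫_{-π}^{π} (9x + 11)^2 dx = 81π^2/3 + 121 = 27π^2 + 121.
Parseval ⇒ Σ |c_n|^2 = 27π^2 + 121.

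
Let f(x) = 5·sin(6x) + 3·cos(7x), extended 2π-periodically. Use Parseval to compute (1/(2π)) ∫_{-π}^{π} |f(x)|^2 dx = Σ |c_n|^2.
Σ |c_n|^2 = 17

Expand |f|^2 and use orthogonality of {sin(nx), cos(mx)} on [-π, π]:
  ∫_{-π}^{π} sin(nx)^2 dx = π, ∫ cos(mx)^2 dx = π, and cross terms integrate to 0.
So ∫_{-π}^{π} f(x)^2 dx = 5^2 · π + 3^2 · π = (25 + 9)π.
Divide by 2π: (25 + 9)/2 = 17.
By Parseval, this equals Σ |c_n|^2.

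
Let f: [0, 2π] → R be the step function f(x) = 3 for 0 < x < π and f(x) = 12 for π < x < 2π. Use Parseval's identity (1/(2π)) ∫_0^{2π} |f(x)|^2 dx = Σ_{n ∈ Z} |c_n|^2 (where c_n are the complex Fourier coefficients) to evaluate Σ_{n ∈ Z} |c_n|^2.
Σ |c_n|^2 = 153/2

Parseval equates the L^2 energy of f (normalised by 1/(2π)) with the ℓ^2 sum of its Fourier coefficients: (1/(2π)) ∫_0^{2π} |f|^2 = Σ |c_n|^2.
Compute the left side: (1/(2π)) [∫_0^π 3^2 dx + ∫_π^{2π} 12^2 dx] = (1/(2π)) · (9π + 144π) = (9 + 144)/2 = 153/2.
So Σ_{n ∈ Z} |c_n|^2 = 153/2.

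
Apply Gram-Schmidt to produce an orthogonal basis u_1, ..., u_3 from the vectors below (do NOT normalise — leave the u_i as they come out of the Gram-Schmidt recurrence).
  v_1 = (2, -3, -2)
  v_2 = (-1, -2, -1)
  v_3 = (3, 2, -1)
Orthogonal basis:
  u_1 = (2, -3, -2)
  u_2 = (-29/17, -16/17, -5/17)
  u_3 = (-2/11, 8/11, -14/11)

Apply the Gram-Schmidt recurrence
  u_1 = v_1
  u_i = v_i − Σ_{j<i} ((v_i · u_j) / (u_j · u_j)) · u_j.

Step by step this gives:
  u_1 = (2, -3, -2)
  u_2 = (-29/17, -16/17, -5/17)
  u_3 = (-2/11, 8/11, -14/11)

Orthogonality check:
  u_2 · u_1 = 0 (should be 0)
  u_3 · u_1 = 0 (should be 0)
  u_3 · u_2 = 0 (should be 0)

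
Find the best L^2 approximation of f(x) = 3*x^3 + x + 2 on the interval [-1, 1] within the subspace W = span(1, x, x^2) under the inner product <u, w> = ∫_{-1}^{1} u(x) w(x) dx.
g(x) = 14*x/5 + 2

The best approximation g ∈ W is the orthogonal projection of f onto W. Writing g = a_0 + a_1 x + a_2 x^2, the coefficients solve the normal equations G · a = b where
  G_{ij} = <φ_i, φ_j> and b_i = <f, φ_i>, with φ_0 = 1, φ_1 = x, φ_2 = x^2.
G =
  [2, 0, 2/3]
  [0, 2/3, 0]
  [2/3, 0, 2/5],
b = (4, 28/15, 4/3).
Solving gives a_0 = 2, a_1 = 14/5, a_2 = 0, so
  g(x) = 14*x/5 + 2.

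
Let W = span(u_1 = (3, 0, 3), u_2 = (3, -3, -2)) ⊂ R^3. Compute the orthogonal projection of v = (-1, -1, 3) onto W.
proj_W(v) = (8/43, 42/43, 78/43)

Set up U = [u_1 | ... | u_2] ∈ R^(3×2). The projector onto W = col(U) is P = U (U^T U)^(-1) U^T.
Compute U^T U =
  [18, 3]
  [3, 22],
and U^T v = (6, -6).
Solve U^T U · c = U^T v for the coefficients: c = (50/129, -14/43). The projection is proj_W(v) = U c.
Check: (v - proj_W(v)) · u_1 = 0  (should be 0).
Check: (v - proj_W(v)) · u_2 = 0  (should be 0).
Result: proj_W(v) = (8/43, 42/43, 78/43).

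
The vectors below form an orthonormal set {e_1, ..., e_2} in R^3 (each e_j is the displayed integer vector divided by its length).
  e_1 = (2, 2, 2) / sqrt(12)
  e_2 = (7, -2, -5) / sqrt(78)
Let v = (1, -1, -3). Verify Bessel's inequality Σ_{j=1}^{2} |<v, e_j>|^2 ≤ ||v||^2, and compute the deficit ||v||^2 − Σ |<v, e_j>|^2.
Σ |<v, e_j>|^2 = 135/13; ||v||^2 = 11; deficit = 8/13

Write each e_j = u_j / sqrt(<u_j, u_j>) where u_j is the displayed integer vector. Then <v, e_j> = <v, u_j> / sqrt(<u_j, u_j>), so |<v, e_j>|^2 = <v, u_j>^2 / <u_j, u_j>.
Coefficients: <v, e_1> = -6/sqrt(12), <v, e_2> = 24/sqrt(78).
Square and sum: Σ |<v, e_j>|^2 = 135/13.
Compute ||v||^2 = v·v = 11.
Deficit = 11 − 135/13 = 8/13 ≥ 0, confirming Bessel's inequality. (The deficit equals ||v − Σ <v,e_j> e_j||^2, the squared distance from v to span{e_j}.)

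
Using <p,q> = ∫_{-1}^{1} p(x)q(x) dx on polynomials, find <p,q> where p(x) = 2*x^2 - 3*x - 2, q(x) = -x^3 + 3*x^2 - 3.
<p,q> = 38/5

Expand the product: p(x)·q(x) = -2*x^5 + 9*x^4 - 7*x^3 - 12*x^2 + 9*x + 6.
∫_{-1}^{1} of each monomial x^k gives [2/(k+1) if k even, 0 if k odd]. Integrating term-by-term (or equivalently evaluating the antiderivative F(x) = -x^6/3 + 9*x^5/5 - 7*x^4/4 - 4*x^3 + 9*x^2/2 + 6*x at the endpoints):
  F(1) − F(−1) = 373/60 − (-83/60) = 38/5.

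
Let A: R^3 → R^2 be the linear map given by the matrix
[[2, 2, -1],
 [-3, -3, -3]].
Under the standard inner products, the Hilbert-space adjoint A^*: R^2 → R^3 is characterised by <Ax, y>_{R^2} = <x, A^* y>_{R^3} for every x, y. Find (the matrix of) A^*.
A^* = A^T =
[[2, -3],
 [2, -3],
 [-1, -3]]

For real matrices with standard dot products, the defining identity <Ax, y> = <x, A^* y> gives (Ax)^T y = x^T (A^*) y, i.e. x^T A^T y = x^T (A^*) y. Since this holds for all x, y, we must have A^* = A^T. Therefore
A^* =
[[2, -3],
 [2, -3],
 [-1, -3]].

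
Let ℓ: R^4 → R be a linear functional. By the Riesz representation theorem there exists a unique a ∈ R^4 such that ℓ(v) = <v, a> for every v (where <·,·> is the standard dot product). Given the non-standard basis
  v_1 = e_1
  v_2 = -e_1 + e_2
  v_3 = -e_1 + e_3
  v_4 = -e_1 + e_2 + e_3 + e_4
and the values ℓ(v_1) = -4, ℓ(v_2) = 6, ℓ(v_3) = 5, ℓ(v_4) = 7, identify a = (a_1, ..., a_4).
a = (-4, 2, 1, 0)

Write a = (a_1, ..., a_4) in the standard basis. For each basis vector v_i, ℓ(v_i) = <v_i, a> is a linear equation in the a_j's. Collect the n equations into a matrix system V a = ℓ, where row i of V is v_i (expressed in the standard basis). Since V is invertible (lower-triangular with 1s on the diagonal, up to permutation), solve by back-substitution:
  V =
[[1, 0, 0, 0],
 [-1, 1, 0, 0],
 [-1, 0, 1, 0],
 [-1, 1, 1, 1]]
  V a = (-4, 6, 5, 7)
Solving gives a = (-4, 2, 1, 0).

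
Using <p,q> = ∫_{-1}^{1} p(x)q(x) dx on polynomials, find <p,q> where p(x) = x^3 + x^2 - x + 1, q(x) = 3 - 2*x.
<p,q> = 128/15

Expand the product: p(x)·q(x) = -2*x^4 + x^3 + 5*x^2 - 5*x + 3.
∫_{-1}^{1} of each monomial x^k gives [2/(k+1) if k even, 0 if k odd]. Integrating term-by-term (or equivalently evaluating the antiderivative F(x) = -2*x^5/5 + x^4/4 + 5*x^3/3 - 5*x^2/2 + 3*x at the endpoints):
  F(1) − F(−1) = 121/60 − (-391/60) = 128/15.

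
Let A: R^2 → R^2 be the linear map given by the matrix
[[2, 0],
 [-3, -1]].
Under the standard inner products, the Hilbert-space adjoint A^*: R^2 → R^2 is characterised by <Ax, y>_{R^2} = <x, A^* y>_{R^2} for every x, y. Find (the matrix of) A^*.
A^* = A^T =
[[2, -3],
 [0, -1]]

For real matrices with standard dot products, the defining identity <Ax, y> = <x, A^* y> gives (Ax)^T y = x^T (A^*) y, i.e. x^T A^T y = x^T (A^*) y. Since this holds for all x, y, we must have A^* = A^T. Therefore
A^* =
[[2, -3],
 [0, -1]].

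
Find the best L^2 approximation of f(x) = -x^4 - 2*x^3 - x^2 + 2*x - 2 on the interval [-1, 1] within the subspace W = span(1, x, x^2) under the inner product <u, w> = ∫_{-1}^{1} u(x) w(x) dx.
g(x) = -13*x^2/7 + 4*x/5 - 67/35

The best approximation g ∈ W is the orthogonal projection of f onto W. Writing g = a_0 + a_1 x + a_2 x^2, the coefficients solve the normal equations G · a = b where
  G_{ij} = <φ_i, φ_j> and b_i = <f, φ_i>, with φ_0 = 1, φ_1 = x, φ_2 = x^2.
G =
  [2, 0, 2/3]
  [0, 2/3, 0]
  [2/3, 0, 2/5],
b = (-76/15, 8/15, -212/105).
Solving gives a_0 = -67/35, a_1 = 4/5, a_2 = -13/7, so
  g(x) = -13*x^2/7 + 4*x/5 - 67/35.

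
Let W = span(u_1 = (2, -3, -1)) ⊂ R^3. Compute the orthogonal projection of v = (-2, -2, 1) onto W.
proj_W(v) = (1/7, -3/14, -1/14)

Set up U = [u_1 | ... | u_1] ∈ R^(3×1). The projector onto W = col(U) is P = U (U^T U)^(-1) U^T.
Compute U^T U =
  [14],
and U^T v = (1).
Solve U^T U · c = U^T v for the coefficients: c = (1/14). The projection is proj_W(v) = U c.
Check: (v - proj_W(v)) · u_1 = 0  (should be 0).
Result: proj_W(v) = (1/7, -3/14, -1/14).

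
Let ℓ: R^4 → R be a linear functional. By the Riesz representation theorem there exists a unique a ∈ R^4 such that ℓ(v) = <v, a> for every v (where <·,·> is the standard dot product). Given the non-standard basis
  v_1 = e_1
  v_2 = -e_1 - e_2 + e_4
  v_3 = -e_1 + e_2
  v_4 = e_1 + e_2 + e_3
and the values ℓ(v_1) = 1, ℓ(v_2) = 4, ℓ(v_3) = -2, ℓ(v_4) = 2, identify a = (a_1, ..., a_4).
a = (1, -1, 2, 4)

Write a = (a_1, ..., a_4) in the standard basis. For each basis vector v_i, ℓ(v_i) = <v_i, a> is a linear equation in the a_j's. Collect the n equations into a matrix system V a = ℓ, where row i of V is v_i (expressed in the standard basis). Since V is invertible (lower-triangular with 1s on the diagonal, up to permutation), solve by back-substitution:
  V =
[[1, 0, 0, 0],
 [-1, -1, 0, 1],
 [-1, 1, 0, 0],
 [1, 1, 1, 0]]
  V a = (1, 4, -2, 2)
Solving gives a = (1, -1, 2, 4).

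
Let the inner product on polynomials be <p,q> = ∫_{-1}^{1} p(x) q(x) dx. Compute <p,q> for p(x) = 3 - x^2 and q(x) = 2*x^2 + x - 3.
<p,q> = -64/5

Expand the product: p(x)·q(x) = -2*x^4 - x^3 + 9*x^2 + 3*x - 9.
∫_{-1}^{1} of each monomial x^k gives [2/(k+1) if k even, 0 if k odd]. Integrating term-by-term (or equivalently evaluating the antiderivative F(x) = -2*x^5/5 - x^4/4 + 3*x^3 + 3*x^2/2 - 9*x at the endpoints):
  F(1) − F(−1) = -103/20 − (153/20) = -64/5.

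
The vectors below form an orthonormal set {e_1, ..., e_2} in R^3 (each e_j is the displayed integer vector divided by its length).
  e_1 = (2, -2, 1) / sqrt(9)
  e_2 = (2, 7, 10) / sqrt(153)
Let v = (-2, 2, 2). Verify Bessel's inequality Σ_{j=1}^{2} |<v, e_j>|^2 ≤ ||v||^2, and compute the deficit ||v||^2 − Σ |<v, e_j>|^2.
Σ |<v, e_j>|^2 = 168/17; ||v||^2 = 12; deficit = 36/17

Write each e_j = u_j / sqrt(<u_j, u_j>) where u_j is the displayed integer vector. Then <v, e_j> = <v, u_j> / sqrt(<u_j, u_j>), so |<v, e_j>|^2 = <v, u_j>^2 / <u_j, u_j>.
Coefficients: <v, e_1> = -6/sqrt(9), <v, e_2> = 30/sqrt(153).
Square and sum: Σ |<v, e_j>|^2 = 168/17.
Compute ||v||^2 = v·v = 12.
Deficit = 12 − 168/17 = 36/17 ≥ 0, confirming Bessel's inequality. (The deficit equals ||v − Σ <v,e_j> e_j||^2, the squared distance from v to span{e_j}.)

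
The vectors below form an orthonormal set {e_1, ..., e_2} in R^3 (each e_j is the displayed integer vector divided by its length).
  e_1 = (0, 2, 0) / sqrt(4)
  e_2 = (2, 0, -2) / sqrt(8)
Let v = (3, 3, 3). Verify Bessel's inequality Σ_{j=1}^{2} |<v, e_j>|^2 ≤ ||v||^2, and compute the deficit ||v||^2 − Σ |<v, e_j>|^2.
Σ |<v, e_j>|^2 = 9; ||v||^2 = 27; deficit = 18

Write each e_j = u_j / sqrt(<u_j, u_j>) where u_j is the displayed integer vector. Then <v, e_j> = <v, u_j> / sqrt(<u_j, u_j>), so |<v, e_j>|^2 = <v, u_j>^2 / <u_j, u_j>.
Coefficients: <v, e_1> = 6/sqrt(4), <v, e_2> = 0/sqrt(8).
Square and sum: Σ |<v, e_j>|^2 = 9.
Compute ||v||^2 = v·v = 27.
Deficit = 27 − 9 = 18 ≥ 0, confirming Bessel's inequality. (The deficit equals ||v − Σ <v,e_j> e_j||^2, the squared distance from v to span{e_j}.)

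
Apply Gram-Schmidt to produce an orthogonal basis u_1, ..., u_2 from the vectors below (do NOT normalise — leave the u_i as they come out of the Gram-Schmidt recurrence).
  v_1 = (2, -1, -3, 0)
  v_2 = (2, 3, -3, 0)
Orthogonal basis:
  u_1 = (2, -1, -3, 0)
  u_2 = (4/7, 26/7, -6/7, 0)

Apply the Gram-Schmidt recurrence
  u_1 = v_1
  u_i = v_i − Σ_{j<i} ((v_i · u_j) / (u_j · u_j)) · u_j.

Step by step this gives:
  u_1 = (2, -1, -3, 0)
  u_2 = (4/7, 26/7, -6/7, 0)

Orthogonality check:
  u_2 · u_1 = 0 (should be 0)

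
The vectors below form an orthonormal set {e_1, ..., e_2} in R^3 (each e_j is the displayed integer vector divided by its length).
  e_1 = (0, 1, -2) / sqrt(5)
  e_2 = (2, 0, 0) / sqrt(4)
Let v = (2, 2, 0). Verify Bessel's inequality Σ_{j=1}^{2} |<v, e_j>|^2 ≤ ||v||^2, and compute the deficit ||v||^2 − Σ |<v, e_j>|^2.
Σ |<v, e_j>|^2 = 24/5; ||v||^2 = 8; deficit = 16/5

Write each e_j = u_j / sqrt(<u_j, u_j>) where u_j is the displayed integer vector. Then <v, e_j> = <v, u_j> / sqrt(<u_j, u_j>), so |<v, e_j>|^2 = <v, u_j>^2 / <u_j, u_j>.
Coefficients: <v, e_1> = 2/sqrt(5), <v, e_2> = 4/sqrt(4).
Square and sum: Σ |<v, e_j>|^2 = 24/5.
Compute ||v||^2 = v·v = 8.
Deficit = 8 − 24/5 = 16/5 ≥ 0, confirming Bessel's inequality. (The deficit equals ||v − Σ <v,e_j> e_j||^2, the squared distance from v to span{e_j}.)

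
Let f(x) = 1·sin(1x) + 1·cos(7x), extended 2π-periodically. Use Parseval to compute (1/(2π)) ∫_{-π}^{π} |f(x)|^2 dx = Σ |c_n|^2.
Σ |c_n|^2 = 1

Expand |f|^2 and use orthogonality of {sin(nx), cos(mx)} on [-π, π]:
  ∫_{-π}^{π} sin(nx)^2 dx = π, ∫ cos(mx)^2 dx = π, and cross terms integrate to 0.
So ∫_{-π}^{π} f(x)^2 dx = 1^2 · π + 1^2 · π = (1 + 1)π.
Divide by 2π: (1 + 1)/2 = 1.
By Parseval, this equals Σ |c_n|^2.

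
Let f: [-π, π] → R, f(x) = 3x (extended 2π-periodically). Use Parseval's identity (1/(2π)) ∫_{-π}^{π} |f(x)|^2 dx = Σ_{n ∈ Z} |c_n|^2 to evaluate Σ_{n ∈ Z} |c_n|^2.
Σ |c_n|^2 = 3π^2

Expand and integrate term by term over [-π, π]:
  ∫ (3x)^2 dx = 9·(2π^3/3); ∫ 2·3·(0)·x dx = 0 (odd integrand); ∫ 0^2 dx = 0·2π.
So (1/(2π)) ∫_{-π}^{π} (3x)^2 dx = 9π^2/3 + 0 = 3π^2.
Parseval ⇒ Σ |c_n|^2 = 3π^2.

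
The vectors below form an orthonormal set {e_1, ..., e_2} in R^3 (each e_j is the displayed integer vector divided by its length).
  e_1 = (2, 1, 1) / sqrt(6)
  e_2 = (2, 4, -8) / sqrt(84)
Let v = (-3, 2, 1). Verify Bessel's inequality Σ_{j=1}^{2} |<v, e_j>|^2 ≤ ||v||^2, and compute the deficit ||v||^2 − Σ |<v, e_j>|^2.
Σ |<v, e_j>|^2 = 27/14; ||v||^2 = 14; deficit = 169/14

Write each e_j = u_j / sqrt(<u_j, u_j>) where u_j is the displayed integer vector. Then <v, e_j> = <v, u_j> / sqrt(<u_j, u_j>), so |<v, e_j>|^2 = <v, u_j>^2 / <u_j, u_j>.
Coefficients: <v, e_1> = -3/sqrt(6), <v, e_2> = -6/sqrt(84).
Square and sum: Σ |<v, e_j>|^2 = 27/14.
Compute ||v||^2 = v·v = 14.
Deficit = 14 − 27/14 = 169/14 ≥ 0, confirming Bessel's inequality. (The deficit equals ||v − Σ <v,e_j> e_j||^2, the squared distance from v to span{e_j}.)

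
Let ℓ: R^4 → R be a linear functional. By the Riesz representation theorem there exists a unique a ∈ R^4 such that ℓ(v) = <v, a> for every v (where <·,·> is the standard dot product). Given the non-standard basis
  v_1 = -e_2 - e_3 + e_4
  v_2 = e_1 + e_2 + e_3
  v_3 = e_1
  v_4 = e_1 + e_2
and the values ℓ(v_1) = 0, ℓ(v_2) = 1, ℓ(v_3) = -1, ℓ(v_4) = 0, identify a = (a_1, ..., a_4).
a = (-1, 1, 1, 2)

Write a = (a_1, ..., a_4) in the standard basis. For each basis vector v_i, ℓ(v_i) = <v_i, a> is a linear equation in the a_j's. Collect the n equations into a matrix system V a = ℓ, where row i of V is v_i (expressed in the standard basis). Since V is invertible (lower-triangular with 1s on the diagonal, up to permutation), solve by back-substitution:
  V =
[[0, -1, -1, 1],
 [1, 1, 1, 0],
 [1, 0, 0, 0],
 [1, 1, 0, 0]]
  V a = (0, 1, -1, 0)
Solving gives a = (-1, 1, 1, 2).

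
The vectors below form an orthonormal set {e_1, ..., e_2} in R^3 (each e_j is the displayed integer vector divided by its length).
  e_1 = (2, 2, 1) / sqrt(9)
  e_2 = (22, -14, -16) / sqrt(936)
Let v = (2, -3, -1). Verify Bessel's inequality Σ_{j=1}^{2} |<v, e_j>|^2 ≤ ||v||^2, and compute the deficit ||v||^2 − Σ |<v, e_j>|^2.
Σ |<v, e_j>|^2 = 315/26; ||v||^2 = 14; deficit = 49/26

Write each e_j = u_j / sqrt(<u_j, u_j>) where u_j is the displayed integer vector. Then <v, e_j> = <v, u_j> / sqrt(<u_j, u_j>), so |<v, e_j>|^2 = <v, u_j>^2 / <u_j, u_j>.
Coefficients: <v, e_1> = -3/sqrt(9), <v, e_2> = 102/sqrt(936).
Square and sum: Σ |<v, e_j>|^2 = 315/26.
Compute ||v||^2 = v·v = 14.
Deficit = 14 − 315/26 = 49/26 ≥ 0, confirming Bessel's inequality. (The deficit equals ||v − Σ <v,e_j> e_j||^2, the squared distance from v to span{e_j}.)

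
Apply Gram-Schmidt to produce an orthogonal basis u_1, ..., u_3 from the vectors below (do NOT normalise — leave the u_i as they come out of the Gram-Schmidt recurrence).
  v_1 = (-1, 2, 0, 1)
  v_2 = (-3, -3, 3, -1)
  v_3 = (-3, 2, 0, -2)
Orthogonal basis:
  u_1 = (-1, 2, 0, 1)
  u_2 = (-11/3, -5/3, 3, -1/3)
  u_3 = (-73/76, 67/76, -75/76, -207/76)

Apply the Gram-Schmidt recurrence
  u_1 = v_1
  u_i = v_i − Σ_{j<i} ((v_i · u_j) / (u_j · u_j)) · u_j.

Step by step this gives:
  u_1 = (-1, 2, 0, 1)
  u_2 = (-11/3, -5/3, 3, -1/3)
  u_3 = (-73/76, 67/76, -75/76, -207/76)

Orthogonality check:
  u_2 · u_1 = 0 (should be 0)
  u_3 · u_1 = 0 (should be 0)
  u_3 · u_2 = 0 (should be 0)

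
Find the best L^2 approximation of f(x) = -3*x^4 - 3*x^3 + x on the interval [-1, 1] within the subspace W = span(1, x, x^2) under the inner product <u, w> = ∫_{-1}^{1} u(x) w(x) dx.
g(x) = -18*x^2/7 - 4*x/5 + 9/35

The best approximation g ∈ W is the orthogonal projection of f onto W. Writing g = a_0 + a_1 x + a_2 x^2, the coefficients solve the normal equations G · a = b where
  G_{ij} = <φ_i, φ_j> and b_i = <f, φ_i>, with φ_0 = 1, φ_1 = x, φ_2 = x^2.
G =
  [2, 0, 2/3]
  [0, 2/3, 0]
  [2/3, 0, 2/5],
b = (-6/5, -8/15, -6/7).
Solving gives a_0 = 9/35, a_1 = -4/5, a_2 = -18/7, so
  g(x) = -18*x^2/7 - 4*x/5 + 9/35.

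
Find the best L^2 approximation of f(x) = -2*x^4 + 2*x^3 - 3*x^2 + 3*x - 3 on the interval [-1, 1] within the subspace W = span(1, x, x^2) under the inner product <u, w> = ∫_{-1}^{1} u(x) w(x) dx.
g(x) = -33*x^2/7 + 21*x/5 - 99/35

The best approximation g ∈ W is the orthogonal projection of f onto W. Writing g = a_0 + a_1 x + a_2 x^2, the coefficients solve the normal equations G · a = b where
  G_{ij} = <φ_i, φ_j> and b_i = <f, φ_i>, with φ_0 = 1, φ_1 = x, φ_2 = x^2.
G =
  [2, 0, 2/3]
  [0, 2/3, 0]
  [2/3, 0, 2/5],
b = (-44/5, 14/5, -132/35).
Solving gives a_0 = -99/35, a_1 = 21/5, a_2 = -33/7, so
  g(x) = -33*x^2/7 + 21*x/5 - 99/35.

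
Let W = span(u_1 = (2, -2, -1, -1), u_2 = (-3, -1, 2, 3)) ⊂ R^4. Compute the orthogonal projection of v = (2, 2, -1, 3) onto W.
proj_W(v) = (-26/149, 138/149, -1/149, -29/149)

Set up U = [u_1 | ... | u_2] ∈ R^(4×2). The projector onto W = col(U) is P = U (U^T U)^(-1) U^T.
Compute U^T U =
  [10, -9]
  [-9, 23],
and U^T v = (-2, -1).
Solve U^T U · c = U^T v for the coefficients: c = (-55/149, -28/149). The projection is proj_W(v) = U c.
Check: (v - proj_W(v)) · u_1 = 0  (should be 0).
Check: (v - proj_W(v)) · u_2 = 0  (should be 0).
Result: proj_W(v) = (-26/149, 138/149, -1/149, -29/149).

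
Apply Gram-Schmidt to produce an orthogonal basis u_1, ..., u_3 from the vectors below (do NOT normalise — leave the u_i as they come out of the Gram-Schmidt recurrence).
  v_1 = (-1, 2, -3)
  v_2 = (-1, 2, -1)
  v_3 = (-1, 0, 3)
Orthogonal basis:
  u_1 = (-1, 2, -3)
  u_2 = (-3/7, 6/7, 5/7)
  u_3 = (-4/5, -2/5, 0)

Apply the Gram-Schmidt recurrence
  u_1 = v_1
  u_i = v_i − Σ_{j<i} ((v_i · u_j) / (u_j · u_j)) · u_j.

Step by step this gives:
  u_1 = (-1, 2, -3)
  u_2 = (-3/7, 6/7, 5/7)
  u_3 = (-4/5, -2/5, 0)

Orthogonality check:
  u_2 · u_1 = 0 (should be 0)
  u_3 · u_1 = 0 (should be 0)
  u_3 · u_2 = 0 (should be 0)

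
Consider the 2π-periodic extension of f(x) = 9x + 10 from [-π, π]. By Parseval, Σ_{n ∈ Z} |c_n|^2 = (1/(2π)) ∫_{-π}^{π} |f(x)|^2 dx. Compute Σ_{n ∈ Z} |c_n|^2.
Σ |c_n|^2 = 27π^2 + 100

Expand and integrate term by term over [-π, π]:
  ∫ (9x)^2 dx = 81·(2π^3/3); ∫ 2·9·(10)·x dx = 0 (odd integrand); ∫ 10^2 dx = 100·2π.
So (1/(2π)) ∫_{-π}^{π} (9x + 10)^2 dx = 81π^2/3 + 100 = 27π^2 + 100.
Parseval ⇒ Σ |c_n|^2 = 27π^2 + 100.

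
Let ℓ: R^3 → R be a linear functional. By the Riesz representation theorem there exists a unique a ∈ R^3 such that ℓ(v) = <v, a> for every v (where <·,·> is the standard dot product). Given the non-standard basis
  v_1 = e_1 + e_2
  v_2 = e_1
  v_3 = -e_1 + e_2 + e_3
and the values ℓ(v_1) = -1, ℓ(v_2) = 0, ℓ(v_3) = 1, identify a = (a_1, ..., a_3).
a = (0, -1, 2)

Write a = (a_1, ..., a_3) in the standard basis. For each basis vector v_i, ℓ(v_i) = <v_i, a> is a linear equation in the a_j's. Collect the n equations into a matrix system V a = ℓ, where row i of V is v_i (expressed in the standard basis). Since V is invertible (lower-triangular with 1s on the diagonal, up to permutation), solve by back-substitution:
  V =
[[1, 1, 0],
 [1, 0, 0],
 [-1, 1, 1]]
  V a = (-1, 0, 1)
Solving gives a = (0, -1, 2).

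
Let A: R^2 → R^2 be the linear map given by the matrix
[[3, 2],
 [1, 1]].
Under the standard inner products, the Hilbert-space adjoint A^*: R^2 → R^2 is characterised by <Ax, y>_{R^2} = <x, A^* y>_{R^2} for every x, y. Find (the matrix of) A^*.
A^* = A^T =
[[3, 1],
 [2, 1]]

For real matrices with standard dot products, the defining identity <Ax, y> = <x, A^* y> gives (Ax)^T y = x^T (A^*) y, i.e. x^T A^T y = x^T (A^*) y. Since this holds for all x, y, we must have A^* = A^T. Therefore
A^* =
[[3, 1],
 [2, 1]].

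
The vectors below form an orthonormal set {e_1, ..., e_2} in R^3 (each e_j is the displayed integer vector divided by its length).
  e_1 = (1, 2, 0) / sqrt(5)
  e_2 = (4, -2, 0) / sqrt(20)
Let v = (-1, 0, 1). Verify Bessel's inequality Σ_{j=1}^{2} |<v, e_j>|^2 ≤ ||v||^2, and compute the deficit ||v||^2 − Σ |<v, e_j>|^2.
Σ |<v, e_j>|^2 = 1; ||v||^2 = 2; deficit = 1

Write each e_j = u_j / sqrt(<u_j, u_j>) where u_j is the displayed integer vector. Then <v, e_j> = <v, u_j> / sqrt(<u_j, u_j>), so |<v, e_j>|^2 = <v, u_j>^2 / <u_j, u_j>.
Coefficients: <v, e_1> = -1/sqrt(5), <v, e_2> = -4/sqrt(20).
Square and sum: Σ |<v, e_j>|^2 = 1.
Compute ||v||^2 = v·v = 2.
Deficit = 2 − 1 = 1 ≥ 0, confirming Bessel's inequality. (The deficit equals ||v − Σ <v,e_j> e_j||^2, the squared distance from v to span{e_j}.)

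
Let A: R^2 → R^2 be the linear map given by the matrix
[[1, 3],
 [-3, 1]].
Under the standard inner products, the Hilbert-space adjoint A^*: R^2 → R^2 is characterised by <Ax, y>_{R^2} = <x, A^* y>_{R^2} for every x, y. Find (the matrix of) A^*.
A^* = A^T =
[[1, -3],
 [3, 1]]

For real matrices with standard dot products, the defining identity <Ax, y> = <x, A^* y> gives (Ax)^T y = x^T (A^*) y, i.e. x^T A^T y = x^T (A^*) y. Since this holds for all x, y, we must have A^* = A^T. Therefore
A^* =
[[1, -3],
 [3, 1]].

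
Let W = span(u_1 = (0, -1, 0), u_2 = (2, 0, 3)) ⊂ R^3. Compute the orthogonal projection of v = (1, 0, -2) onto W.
proj_W(v) = (-8/13, 0, -12/13)

Set up U = [u_1 | ... | u_2] ∈ R^(3×2). The projector onto W = col(U) is P = U (U^T U)^(-1) U^T.
Compute U^T U =
  [1, 0]
  [0, 13],
and U^T v = (0, -4).
Solve U^T U · c = U^T v for the coefficients: c = (0, -4/13). The projection is proj_W(v) = U c.
Check: (v - proj_W(v)) · u_1 = 0  (should be 0).
Check: (v - proj_W(v)) · u_2 = 0  (should be 0).
Result: proj_W(v) = (-8/13, 0, -12/13).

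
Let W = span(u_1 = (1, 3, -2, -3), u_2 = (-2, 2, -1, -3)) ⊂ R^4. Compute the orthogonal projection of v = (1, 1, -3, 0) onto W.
proj_W(v) = (11/7, 9/7, -1, -6/7)

Set up U = [u_1 | ... | u_2] ∈ R^(4×2). The projector onto W = col(U) is P = U (U^T U)^(-1) U^T.
Compute U^T U =
  [23, 15]
  [15, 18],
and U^T v = (10, 3).
Solve U^T U · c = U^T v for the coefficients: c = (5/7, -3/7). The projection is proj_W(v) = U c.
Check: (v - proj_W(v)) · u_1 = 0  (should be 0).
Check: (v - proj_W(v)) · u_2 = 0  (should be 0).
Result: proj_W(v) = (11/7, 9/7, -1, -6/7).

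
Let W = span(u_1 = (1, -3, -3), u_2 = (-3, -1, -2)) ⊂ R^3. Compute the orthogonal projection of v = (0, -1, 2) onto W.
proj_W(v) = (93/230, 111/230, 15/23)

Set up U = [u_1 | ... | u_2] ∈ R^(3×2). The projector onto W = col(U) is P = U (U^T U)^(-1) U^T.
Compute U^T U =
  [19, 6]
  [6, 14],
and U^T v = (-3, -3).
Solve U^T U · c = U^T v for the coefficients: c = (-12/115, -39/230). The projection is proj_W(v) = U c.
Check: (v - proj_W(v)) · u_1 = 0  (should be 0).
Check: (v - proj_W(v)) · u_2 = 0  (should be 0).
Result: proj_W(v) = (93/230, 111/230, 15/23).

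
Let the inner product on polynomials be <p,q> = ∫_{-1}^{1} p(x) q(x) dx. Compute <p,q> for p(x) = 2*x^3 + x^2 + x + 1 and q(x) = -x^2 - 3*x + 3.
<p,q> = 38/15

Expand the product: p(x)·q(x) = -2*x^5 - 7*x^4 + 2*x^3 - x^2 + 3.
∫_{-1}^{1} of each monomial x^k gives [2/(k+1) if k even, 0 if k odd]. Integrating term-by-term (or equivalently evaluating the antiderivative F(x) = -x^6/3 - 7*x^5/5 + x^4/2 - x^3/3 + 3*x at the endpoints):
  F(1) − F(−1) = 43/30 − (-11/10) = 38/15.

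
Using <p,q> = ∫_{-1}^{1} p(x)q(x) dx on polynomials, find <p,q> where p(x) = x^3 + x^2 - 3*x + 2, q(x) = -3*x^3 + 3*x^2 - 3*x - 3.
<p,q> = -44/35

Expand the product: p(x)·q(x) = -3*x^6 + 9*x^4 - 21*x^3 + 12*x^2 + 3*x - 6.
∫_{-1}^{1} of each monomial x^k gives [2/(k+1) if k even, 0 if k odd]. Integrating term-by-term (or equivalently evaluating the antiderivative F(x) = -3*x^7/7 + 9*x^5/5 - 21*x^4/4 + 4*x^3 + 3*x^2/2 - 6*x at the endpoints):
  F(1) − F(−1) = -613/140 − (-437/140) = -44/35.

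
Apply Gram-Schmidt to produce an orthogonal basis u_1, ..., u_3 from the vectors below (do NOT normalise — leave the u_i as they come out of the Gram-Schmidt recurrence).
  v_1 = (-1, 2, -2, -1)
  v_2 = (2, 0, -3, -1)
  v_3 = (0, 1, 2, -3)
Orthogonal basis:
  u_1 = (-1, 2, -2, -1)
  u_2 = (5/2, -1, -2, -1/2)
  u_3 = (99/115, 57/115, 183/115, -351/115)

Apply the Gram-Schmidt recurrence
  u_1 = v_1
  u_i = v_i − Σ_{j<i} ((v_i · u_j) / (u_j · u_j)) · u_j.

Step by step this gives:
  u_1 = (-1, 2, -2, -1)
  u_2 = (5/2, -1, -2, -1/2)
  u_3 = (99/115, 57/115, 183/115, -351/115)

Orthogonality check:
  u_2 · u_1 = 0 (should be 0)
  u_3 · u_1 = 0 (should be 0)
  u_3 · u_2 = 0 (should be 0)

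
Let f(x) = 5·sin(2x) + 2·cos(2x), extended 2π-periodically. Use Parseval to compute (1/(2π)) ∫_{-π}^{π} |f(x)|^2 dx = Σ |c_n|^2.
Σ |c_n|^2 = 29/2

Expand |f|^2 and use orthogonality of {sin(nx), cos(mx)} on [-π, π]:
  ∫_{-π}^{π} sin(nx)^2 dx = π, ∫ cos(mx)^2 dx = π, and cross terms integrate to 0.
So ∫_{-π}^{π} f(x)^2 dx = 5^2 · π + 2^2 · π = (25 + 4)π.
Divide by 2π: (25 + 4)/2 = 29/2.
By Parseval, this equals Σ |c_n|^2.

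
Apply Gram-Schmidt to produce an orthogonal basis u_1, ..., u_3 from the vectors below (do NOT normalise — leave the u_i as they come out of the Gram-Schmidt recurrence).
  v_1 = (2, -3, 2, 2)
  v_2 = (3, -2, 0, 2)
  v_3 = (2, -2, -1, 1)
Orthogonal basis:
  u_1 = (2, -3, 2, 2)
  u_2 = (31/21, 2/7, -32/21, 10/21)
  u_3 = (-30/101, -84/101, -57/101, -39/101)

Apply the Gram-Schmidt recurrence
  u_1 = v_1
  u_i = v_i − Σ_{j<i} ((v_i · u_j) / (u_j · u_j)) · u_j.

Step by step this gives:
  u_1 = (2, -3, 2, 2)
  u_2 = (31/21, 2/7, -32/21, 10/21)
  u_3 = (-30/101, -84/101, -57/101, -39/101)

Orthogonality check:
  u_2 · u_1 = 0 (should be 0)
  u_3 · u_1 = 0 (should be 0)
  u_3 · u_2 = 0 (should be 0)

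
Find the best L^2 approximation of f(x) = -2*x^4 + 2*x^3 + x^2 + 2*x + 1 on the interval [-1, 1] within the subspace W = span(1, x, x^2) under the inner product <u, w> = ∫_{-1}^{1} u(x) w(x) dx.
g(x) = -5*x^2/7 + 16*x/5 + 41/35

The best approximation g ∈ W is the orthogonal projection of f onto W. Writing g = a_0 + a_1 x + a_2 x^2, the coefficients solve the normal equations G · a = b where
  G_{ij} = <φ_i, φ_j> and b_i = <f, φ_i>, with φ_0 = 1, φ_1 = x, φ_2 = x^2.
G =
  [2, 0, 2/3]
  [0, 2/3, 0]
  [2/3, 0, 2/5],
b = (28/15, 32/15, 52/105).
Solving gives a_0 = 41/35, a_1 = 16/5, a_2 = -5/7, so
  g(x) = -5*x^2/7 + 16*x/5 + 41/35.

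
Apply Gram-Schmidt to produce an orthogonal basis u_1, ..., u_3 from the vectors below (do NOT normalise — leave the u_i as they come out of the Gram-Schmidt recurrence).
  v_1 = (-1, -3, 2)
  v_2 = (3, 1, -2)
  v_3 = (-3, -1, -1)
Orthogonal basis:
  u_1 = (-1, -3, 2)
  u_2 = (16/7, -8/7, -4/7)
  u_3 = (-1, -1, -2)

Apply the Gram-Schmidt recurrence
  u_1 = v_1
  u_i = v_i − Σ_{j<i} ((v_i · u_j) / (u_j · u_j)) · u_j.

Step by step this gives:
  u_1 = (-1, -3, 2)
  u_2 = (16/7, -8/7, -4/7)
  u_3 = (-1, -1, -2)

Orthogonality check:
  u_2 · u_1 = 0 (should be 0)
  u_3 · u_1 = 0 (should be 0)
  u_3 · u_2 = 0 (should be 0)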